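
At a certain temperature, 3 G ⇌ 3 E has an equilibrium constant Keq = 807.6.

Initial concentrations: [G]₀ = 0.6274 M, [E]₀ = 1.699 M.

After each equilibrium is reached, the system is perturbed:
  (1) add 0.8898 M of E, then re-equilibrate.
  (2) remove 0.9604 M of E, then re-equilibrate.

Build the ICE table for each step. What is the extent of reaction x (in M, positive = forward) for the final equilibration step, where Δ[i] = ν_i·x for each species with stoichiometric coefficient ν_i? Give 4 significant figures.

x = 0.03104 M

Q₀ = 19.86 vs Keq = 807.6 ⇒ Q<K, forward
Step 1:
                  G         E
  I          0.6274     1.699
  C         -0.4018    0.4018
  E          0.2256     2.101
  solve Keq expr → x = 0.1339; check Q = 807.6
Then add 0.8898 M of E.
Step 2:
                  G         E
  I          0.2256     2.991
  C         0.08628  -0.08628
  E          0.3119     2.904
  solve Keq expr → x = -0.02876; check Q = 807.6
Then remove 0.9604 M of E.
Step 3:
                  G         E
  I          0.3119     1.944
  C        -0.09313   0.09313
  E          0.2187     2.037
  solve Keq expr → x = 0.03104; check Q = 807.6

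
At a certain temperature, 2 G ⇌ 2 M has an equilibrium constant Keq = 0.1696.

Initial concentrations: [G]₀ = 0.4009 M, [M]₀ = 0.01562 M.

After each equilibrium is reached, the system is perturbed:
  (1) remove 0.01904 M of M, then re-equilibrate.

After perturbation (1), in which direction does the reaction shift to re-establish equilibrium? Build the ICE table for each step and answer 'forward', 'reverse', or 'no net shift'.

Q₀ = 0.001518 vs Keq = 0.1696 ⇒ Q<K, forward
Step 1:
                    G           M
  I            0.4009     0.01562
  C           -0.1059      0.1059
  E             0.295      0.1215
  solve Keq expr → x = 0.05294; check Q = 0.1696
Then remove 0.01904 M of M.
Step 2:
                    G           M
  I             0.295      0.1025
  C          -0.01349     0.01349
  E            0.2815      0.1159
  solve Keq expr → x = 0.006743; check Q = 0.1696

Direction: forward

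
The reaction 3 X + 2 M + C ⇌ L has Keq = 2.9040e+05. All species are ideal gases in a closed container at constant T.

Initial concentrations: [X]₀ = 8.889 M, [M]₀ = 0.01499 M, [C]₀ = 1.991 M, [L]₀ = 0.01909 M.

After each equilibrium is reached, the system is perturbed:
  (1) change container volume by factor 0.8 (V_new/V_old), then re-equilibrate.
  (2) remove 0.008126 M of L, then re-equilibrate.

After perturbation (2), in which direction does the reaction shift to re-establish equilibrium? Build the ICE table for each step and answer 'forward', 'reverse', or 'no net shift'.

Q₀ = 0.06075 vs Keq = 2.9040e+05 ⇒ Q<K, forward
Step 1:
                    X           M           C           L
  Initial       8.889     0.01499       1.991     0.01909
  Change     -0.02247    -0.01498   -0.007491    0.007491
  Equil         8.867  8.1365e-06       1.984     0.02658
  solve Keq expr → x = 0.007491; check Q = 2.9040e+05
Then change container volume by factor 0.8 (V_new/V_old).
Step 2:
                    X           M           C           L
  Initial       11.08  1.0171e-05       2.479     0.03323
  Change  -6.5227e-06 -4.3484e-06 -2.1742e-06  2.1742e-06
  Equil         11.08  5.8222e-06       2.479     0.03323
  solve Keq expr → x = 2.1742e-06; check Q = 2.9040e+05
Then remove 0.008126 M of L.
Step 3:
                    X           M           C           L
  Initial       11.08  5.8222e-06       2.479      0.0251
  Change  -1.1426e-06 -7.6171e-07 -3.8085e-07  3.8085e-07
  Equil         11.08  5.0605e-06       2.479      0.0251
  solve Keq expr → x = 3.8085e-07; check Q = 2.9040e+05

Direction: forward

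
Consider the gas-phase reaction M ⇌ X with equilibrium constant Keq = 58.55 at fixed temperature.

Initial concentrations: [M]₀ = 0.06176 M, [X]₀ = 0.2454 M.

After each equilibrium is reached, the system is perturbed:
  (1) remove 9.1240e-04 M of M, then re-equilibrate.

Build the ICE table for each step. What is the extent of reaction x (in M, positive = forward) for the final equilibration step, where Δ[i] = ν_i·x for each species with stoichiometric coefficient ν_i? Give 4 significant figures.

Q₀ = 3.973 vs Keq = 58.55 ⇒ Q<K, forward
Step 1:
                   M          X
  init       0.06176     0.2454
  Δ          -0.0566     0.0566
  eq        0.005158      0.302
  solve Keq expr → x = 0.0566; check Q = 58.55
Then remove 9.1240e-04 M of M.
Step 2:
                   M          X
  init      0.004246      0.302
  Δ       8.9708e-04 -8.9708e-04
  eq        0.005143     0.3011
  solve Keq expr → x = -8.9708e-04; check Q = 58.55

x = -8.9708e-04 M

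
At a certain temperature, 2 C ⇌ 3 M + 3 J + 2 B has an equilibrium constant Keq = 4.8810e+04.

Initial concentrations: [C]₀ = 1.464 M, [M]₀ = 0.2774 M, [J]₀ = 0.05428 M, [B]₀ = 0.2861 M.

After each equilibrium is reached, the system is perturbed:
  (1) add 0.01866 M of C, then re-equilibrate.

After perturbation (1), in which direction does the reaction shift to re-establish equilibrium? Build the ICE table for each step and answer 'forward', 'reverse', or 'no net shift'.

Q₀ = 1.3037e-07 vs Keq = 4.8810e+04 ⇒ Q<K, forward
Step 1:
                    C           M           J           B
  I             1.464      0.2774     0.05428      0.2861
  C             -1.38        2.07        2.07        1.38
  E           0.08398       2.347       2.124       1.666
  solve Keq expr → x = 0.69; check Q = 4.8810e+04
Then add 0.01866 M of C.
Step 2:
                    C           M           J           B
  I            0.1026       2.347       2.124       1.666
  C          -0.01526     0.02288     0.02288     0.01526
  E           0.08738        2.37       2.147       1.681
  solve Keq expr → x = 0.007628; check Q = 4.8810e+04

Direction: forward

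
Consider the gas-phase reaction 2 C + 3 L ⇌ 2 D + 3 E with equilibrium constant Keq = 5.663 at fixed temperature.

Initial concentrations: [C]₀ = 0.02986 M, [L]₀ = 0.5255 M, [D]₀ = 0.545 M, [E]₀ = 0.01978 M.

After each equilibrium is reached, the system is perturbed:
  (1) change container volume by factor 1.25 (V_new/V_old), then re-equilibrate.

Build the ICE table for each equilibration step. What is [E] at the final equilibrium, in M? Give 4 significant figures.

Q₀ = 0.01777 vs Keq = 5.663 ⇒ Q<K, forward
Step 1:
                  C         L         D         E
  init      0.02986    0.5255     0.545   0.01978
  Δ        -0.02165  -0.03247   0.02165   0.03247
  eq       0.008215     0.493    0.5666   0.05225
  solve Keq expr → x = 0.01082; check Q = 5.663
Then change container volume by factor 1.25 (V_new/V_old).
Step 2:
                  C         L         D         E
  init     0.006572    0.3944    0.4533    0.0418
  Δ               0         0         0         0
  eq       0.006572    0.3944    0.4533    0.0418
  solve Keq expr → x = 0; check Q = 5.663

[E]_eq = 0.0418 M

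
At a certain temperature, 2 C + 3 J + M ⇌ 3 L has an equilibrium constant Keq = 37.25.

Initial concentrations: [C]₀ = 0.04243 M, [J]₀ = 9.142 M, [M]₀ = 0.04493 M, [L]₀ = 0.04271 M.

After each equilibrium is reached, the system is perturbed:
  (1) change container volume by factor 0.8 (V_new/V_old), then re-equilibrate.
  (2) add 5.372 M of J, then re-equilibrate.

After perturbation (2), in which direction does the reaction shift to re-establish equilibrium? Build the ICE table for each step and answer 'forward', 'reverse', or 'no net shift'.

Direction: forward

Q₀ = 0.001261 vs Keq = 37.25 ⇒ Q<K, forward
Step 1:
                  C         J         M         L
  Initial   0.04243     9.142   0.04493   0.04271
  Change   -0.04114   -0.0617  -0.02057    0.0617
  Equil    0.001294      9.08   0.02436    0.1044
  solve Keq expr → x = 0.02057; check Q = 37.25
Then change container volume by factor 0.8 (V_new/V_old).
Step 2:
                  C         J         M         L
  Initial  0.001618     11.35   0.03045    0.1305
  Change  -4.4691e-04 -6.7036e-04 -2.2345e-04 6.7036e-04
  Equil    0.001171     11.35   0.03023    0.1312
  solve Keq expr → x = 2.2345e-04; check Q = 37.25
Then add 5.372 M of J.
Step 3:
                  C         J         M         L
  Initial  0.001171     16.72   0.03023    0.1312
  Change  -5.0768e-04 -7.6152e-04 -2.5384e-04 7.6152e-04
  Equil   6.6339e-04     16.72   0.02998    0.1319
  solve Keq expr → x = 2.5384e-04; check Q = 37.25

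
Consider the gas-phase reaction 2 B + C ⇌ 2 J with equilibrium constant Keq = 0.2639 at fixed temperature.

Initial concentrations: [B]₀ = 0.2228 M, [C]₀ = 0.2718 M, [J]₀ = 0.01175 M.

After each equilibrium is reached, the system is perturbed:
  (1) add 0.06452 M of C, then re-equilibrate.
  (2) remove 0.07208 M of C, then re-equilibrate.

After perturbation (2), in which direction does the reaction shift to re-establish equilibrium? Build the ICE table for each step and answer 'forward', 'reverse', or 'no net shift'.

Direction: reverse

Q₀ = 0.01023 vs Keq = 0.2639 ⇒ Q<K, forward
Step 1:
                    B           C           J
  init         0.2228      0.2718     0.01175
  Δ          -0.03645    -0.01823     0.03645
  eq           0.1863      0.2536      0.0482
  solve Keq expr → x = 0.01823; check Q = 0.2639
Then add 0.06452 M of C.
Step 2:
                    B           C           J
  init         0.1863      0.3181      0.0482
  Δ         -0.004346   -0.002173    0.004346
  eq            0.182      0.3159     0.05255
  solve Keq expr → x = 0.002173; check Q = 0.2639
Then remove 0.07208 M of C.
Step 3:
                    B           C           J
  init          0.182      0.2438     0.05255
  Δ          0.004902    0.002451   -0.004902
  eq           0.1869      0.2463     0.04765
  solve Keq expr → x = -0.002451; check Q = 0.2639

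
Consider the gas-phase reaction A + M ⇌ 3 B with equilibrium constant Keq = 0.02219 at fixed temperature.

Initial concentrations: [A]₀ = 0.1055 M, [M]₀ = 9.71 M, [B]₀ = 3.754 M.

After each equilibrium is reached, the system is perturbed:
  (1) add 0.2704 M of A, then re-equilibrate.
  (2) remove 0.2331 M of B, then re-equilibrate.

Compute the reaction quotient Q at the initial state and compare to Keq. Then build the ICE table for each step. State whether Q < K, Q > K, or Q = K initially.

Q₀ = 51.64 vs Keq = 0.02219 ⇒ Q>K, reverse
Step 1:
                    A           M           B
  init         0.1055        9.71       3.754
  Δ             1.035       1.035      -3.106
  eq            1.141       10.75      0.6479
  solve Keq expr → x = -1.035; check Q = 0.02219
Then add 0.2704 M of A.
Step 2:
                    A           M           B
  init          1.411       10.75      0.6479
  Δ          -0.01494    -0.01494     0.04482
  eq            1.396       10.73      0.6928
  solve Keq expr → x = 0.01494; check Q = 0.02219
Then remove 0.2331 M of B.
Step 3:
                    A           M           B
  init          1.396       10.73      0.4597
  Δ          -0.07308    -0.07308      0.2192
  eq            1.323       10.66      0.6789
  solve Keq expr → x = 0.07308; check Q = 0.02219

Q₀ = 51.64; Q > K (proceeds reverse)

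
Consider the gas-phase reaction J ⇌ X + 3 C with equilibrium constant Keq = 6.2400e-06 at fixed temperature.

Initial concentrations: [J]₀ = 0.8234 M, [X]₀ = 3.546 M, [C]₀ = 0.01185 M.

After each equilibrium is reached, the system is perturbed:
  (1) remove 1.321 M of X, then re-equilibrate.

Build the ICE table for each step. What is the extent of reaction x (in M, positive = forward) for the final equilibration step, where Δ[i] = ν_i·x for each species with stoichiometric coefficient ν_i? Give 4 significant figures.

Q₀ = 7.1661e-06 vs Keq = 6.2400e-06 ⇒ Q>K, reverse
Step 1:
                   J          X          C
  I           0.8234      3.546    0.01185
  C       1.7773e-04 -1.7773e-04 -5.3319e-04
  E           0.8236      3.546    0.01132
  solve Keq expr → x = -1.7773e-04; check Q = 6.2400e-06
Then remove 1.321 M of X.
Step 2:
                   J          X          C
  I           0.8236      2.225    0.01132
  C       -6.3251e-04 6.3251e-04   0.001898
  E           0.8229      2.225    0.01321
  solve Keq expr → x = 6.3251e-04; check Q = 6.2400e-06

x = 6.3251e-04 M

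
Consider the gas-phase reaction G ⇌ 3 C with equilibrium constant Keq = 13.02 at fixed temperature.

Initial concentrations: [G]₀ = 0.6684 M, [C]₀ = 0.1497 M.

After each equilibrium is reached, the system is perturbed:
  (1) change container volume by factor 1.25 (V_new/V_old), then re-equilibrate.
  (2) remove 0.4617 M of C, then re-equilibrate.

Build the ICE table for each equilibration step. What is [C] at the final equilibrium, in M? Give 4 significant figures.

Q₀ = 0.005019 vs Keq = 13.02 ⇒ Q<K, forward
Step 1:
                    G           C
  I            0.6684      0.1497
  C           -0.4338       1.301
  E            0.2346       1.451
  solve Keq expr → x = 0.4338; check Q = 13.02
Then change container volume by factor 1.25 (V_new/V_old).
Step 2:
                    G           C
  I            0.1877       1.161
  C          -0.03354      0.1006
  E            0.1542       1.261
  solve Keq expr → x = 0.03354; check Q = 13.02
Then remove 0.4617 M of C.
Step 3:
                    G           C
  I            0.1542      0.7997
  C          -0.07298      0.2189
  E           0.08119       1.019
  solve Keq expr → x = 0.07298; check Q = 13.02

[C]_eq = 1.019 M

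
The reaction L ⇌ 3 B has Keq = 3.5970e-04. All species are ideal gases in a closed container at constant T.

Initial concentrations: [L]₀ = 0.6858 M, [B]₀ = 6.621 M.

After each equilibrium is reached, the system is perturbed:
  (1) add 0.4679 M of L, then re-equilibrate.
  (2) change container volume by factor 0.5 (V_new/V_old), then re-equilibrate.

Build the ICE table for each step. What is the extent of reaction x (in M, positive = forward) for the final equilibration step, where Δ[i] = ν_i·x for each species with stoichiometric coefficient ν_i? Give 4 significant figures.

x = -0.02613 M

Q₀ = 423.2 vs Keq = 3.5970e-04 ⇒ Q>K, reverse
Step 1:
                   L          B
  init        0.6858      6.621
  Δ            2.173      -6.52
  eq           2.859     0.1009
  solve Keq expr → x = -2.173; check Q = 3.5970e-04
Then add 0.4679 M of L.
Step 2:
                   L          B
  init         3.327     0.1009
  Δ        -0.001737   0.005212
  eq           3.325     0.1062
  solve Keq expr → x = 0.001737; check Q = 3.5970e-04
Then change container volume by factor 0.5 (V_new/V_old).
Step 3:
                   L          B
  init         6.651     0.2123
  Δ          0.02613   -0.07839
  eq           6.677     0.1339
  solve Keq expr → x = -0.02613; check Q = 3.5970e-04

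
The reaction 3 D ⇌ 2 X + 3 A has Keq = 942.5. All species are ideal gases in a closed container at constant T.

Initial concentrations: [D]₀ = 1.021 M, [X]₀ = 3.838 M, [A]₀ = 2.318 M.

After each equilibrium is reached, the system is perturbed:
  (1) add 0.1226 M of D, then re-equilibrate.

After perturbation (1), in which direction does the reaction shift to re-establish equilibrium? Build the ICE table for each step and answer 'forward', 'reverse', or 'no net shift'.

Direction: forward

Q₀ = 172.4 vs Keq = 942.5 ⇒ Q<K, forward
Step 1:
                    D           X           A
  init          1.021       3.838       2.318
  Δ           -0.3329      0.2219      0.3329
  eq           0.6881        4.06       2.651
  solve Keq expr → x = 0.111; check Q = 942.5
Then add 0.1226 M of D.
Step 2:
                    D           X           A
  init         0.8107        4.06       2.651
  Δ          -0.09168     0.06112     0.09168
  eq            0.719       4.121       2.743
  solve Keq expr → x = 0.03056; check Q = 942.5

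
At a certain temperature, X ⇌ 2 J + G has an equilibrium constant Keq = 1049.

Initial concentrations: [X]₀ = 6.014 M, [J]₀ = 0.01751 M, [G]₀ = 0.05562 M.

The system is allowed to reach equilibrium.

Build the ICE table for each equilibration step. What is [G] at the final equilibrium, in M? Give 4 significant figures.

[G]_eq = 5.46 M

Q₀ = 2.8356e-06 vs Keq = 1049 ⇒ Q<K, forward
Step 1:
                    X           J           G
  init          6.014     0.01751     0.05562
  Δ            -5.404       10.81       5.404
  eq             0.61       10.83        5.46
  solve Keq expr → x = 5.404; check Q = 1049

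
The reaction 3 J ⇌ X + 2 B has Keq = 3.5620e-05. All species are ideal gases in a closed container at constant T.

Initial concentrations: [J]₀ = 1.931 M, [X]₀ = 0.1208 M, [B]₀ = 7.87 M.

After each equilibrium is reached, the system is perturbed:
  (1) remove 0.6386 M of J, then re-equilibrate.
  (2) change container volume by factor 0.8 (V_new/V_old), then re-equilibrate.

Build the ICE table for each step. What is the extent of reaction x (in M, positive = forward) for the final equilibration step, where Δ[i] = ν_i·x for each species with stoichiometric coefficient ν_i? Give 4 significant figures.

x = 0 M

Q₀ = 1.039 vs Keq = 3.5620e-05 ⇒ Q>K, reverse
Step 1:
                  J         X         B
  Initial     1.931    0.1208      7.87
  Change     0.3624   -0.1208   -0.2416
  Equil       2.293 7.3833e-06     7.628
  solve Keq expr → x = -0.1208; check Q = 3.5620e-05
Then remove 0.6386 M of J.
Step 2:
                  J         X         B
  Initial     1.655 7.3833e-06     7.628
  Change  1.3829e-05 -4.6096e-06 -9.2193e-06
  Equil       1.655 2.7737e-06     7.628
  solve Keq expr → x = -4.6096e-06; check Q = 3.5620e-05
Then change container volume by factor 0.8 (V_new/V_old).
Step 3:
                  J         X         B
  Initial     2.068 3.4671e-06     9.536
  Change          0         0         0
  Equil       2.068 3.4671e-06     9.536
  solve Keq expr → x = 0; check Q = 3.5620e-05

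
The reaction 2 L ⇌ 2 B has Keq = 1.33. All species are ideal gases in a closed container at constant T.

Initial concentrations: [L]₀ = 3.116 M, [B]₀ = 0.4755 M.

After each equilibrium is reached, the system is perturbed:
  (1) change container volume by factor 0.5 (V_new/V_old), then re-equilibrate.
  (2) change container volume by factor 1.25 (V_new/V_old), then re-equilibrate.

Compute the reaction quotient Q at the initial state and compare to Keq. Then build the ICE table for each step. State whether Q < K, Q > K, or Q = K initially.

Q₀ = 0.02329 vs Keq = 1.33 ⇒ Q<K, forward
Step 1:
                   L          B
  init         3.116     0.4755
  Δ           -1.448      1.448
  eq           1.668      1.924
  solve Keq expr → x = 0.724; check Q = 1.33
Then change container volume by factor 0.5 (V_new/V_old).
Step 2:
                   L          B
  init         3.336      3.847
  Δ                0          0
  eq           3.336      3.847
  solve Keq expr → x = 0; check Q = 1.33
Then change container volume by factor 1.25 (V_new/V_old).
Step 3:
                   L          B
  init         2.669      3.078
  Δ                0          0
  eq           2.669      3.078
  solve Keq expr → x = 0; check Q = 1.33

Q₀ = 0.02329; Q < K (proceeds forward)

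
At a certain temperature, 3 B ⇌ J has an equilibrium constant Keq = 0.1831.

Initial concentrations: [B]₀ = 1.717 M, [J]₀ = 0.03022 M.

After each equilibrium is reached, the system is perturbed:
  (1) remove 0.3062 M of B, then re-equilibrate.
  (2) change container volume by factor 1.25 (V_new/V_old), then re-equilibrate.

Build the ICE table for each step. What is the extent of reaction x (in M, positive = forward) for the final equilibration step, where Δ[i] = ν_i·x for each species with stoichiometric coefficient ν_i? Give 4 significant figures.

Q₀ = 0.00597 vs Keq = 0.1831 ⇒ Q<K, forward
Step 1:
                    B           J
  init          1.717     0.03022
  Δ           -0.6249      0.2083
  eq            1.092      0.2385
  solve Keq expr → x = 0.2083; check Q = 0.1831
Then remove 0.3062 M of B.
Step 2:
                    B           J
  init         0.7859      0.2385
  Δ            0.1958    -0.06527
  eq           0.9817      0.1732
  solve Keq expr → x = -0.06527; check Q = 0.1831
Then change container volume by factor 1.25 (V_new/V_old).
Step 3:
                    B           J
  init         0.7854      0.1386
  Δ           0.07091    -0.02364
  eq           0.8563       0.115
  solve Keq expr → x = -0.02364; check Q = 0.1831

x = -0.02364 M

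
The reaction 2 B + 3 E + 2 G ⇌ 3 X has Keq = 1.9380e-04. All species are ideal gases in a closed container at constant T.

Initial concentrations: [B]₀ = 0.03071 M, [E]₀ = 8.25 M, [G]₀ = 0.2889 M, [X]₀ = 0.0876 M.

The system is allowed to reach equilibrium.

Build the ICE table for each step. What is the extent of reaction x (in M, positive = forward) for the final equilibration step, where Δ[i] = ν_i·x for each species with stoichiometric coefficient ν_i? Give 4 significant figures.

x = -0.01704 M

Q₀ = 0.01521 vs Keq = 1.9380e-04 ⇒ Q>K, reverse
Step 1:
                    B           E           G           X
  init        0.03071        8.25      0.2889      0.0876
  Δ           0.03408     0.05112     0.03408    -0.05112
  eq          0.06479       8.301       0.323     0.03648
  solve Keq expr → x = -0.01704; check Q = 1.9380e-04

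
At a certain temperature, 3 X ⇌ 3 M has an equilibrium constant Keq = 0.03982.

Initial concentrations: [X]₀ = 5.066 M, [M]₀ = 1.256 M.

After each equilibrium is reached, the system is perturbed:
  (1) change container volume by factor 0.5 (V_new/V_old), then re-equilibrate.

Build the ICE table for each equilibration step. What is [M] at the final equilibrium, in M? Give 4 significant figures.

[M]_eq = 3.219 M

Q₀ = 0.01524 vs Keq = 0.03982 ⇒ Q<K, forward
Step 1:
                    X           M
  I             5.066       1.256
  C           -0.3533      0.3533
  E             4.713       1.609
  solve Keq expr → x = 0.1178; check Q = 0.03982
Then change container volume by factor 0.5 (V_new/V_old).
Step 2:
                    X           M
  I             9.425       3.219
  C                 0           0
  E             9.425       3.219
  solve Keq expr → x = 0; check Q = 0.03982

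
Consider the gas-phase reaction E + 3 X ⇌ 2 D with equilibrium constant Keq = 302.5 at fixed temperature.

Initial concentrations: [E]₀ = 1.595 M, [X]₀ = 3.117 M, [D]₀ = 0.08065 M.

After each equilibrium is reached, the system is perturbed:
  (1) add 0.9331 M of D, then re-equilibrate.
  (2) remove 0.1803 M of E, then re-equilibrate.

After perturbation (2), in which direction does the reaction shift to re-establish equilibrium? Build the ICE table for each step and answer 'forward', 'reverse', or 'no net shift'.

Direction: reverse

Q₀ = 1.3466e-04 vs Keq = 302.5 ⇒ Q<K, forward
Step 1:
                   E          X          D
  I            1.595      3.117    0.08065
  C          -0.9485     -2.846      1.897
  E           0.6465     0.2714      1.978
  solve Keq expr → x = 0.9485; check Q = 302.5
Then add 0.9331 M of D.
Step 2:
                   E          X          D
  I           0.6465     0.2714      2.911
  C          0.02391    0.07174   -0.04783
  E           0.6704     0.3432      2.863
  solve Keq expr → x = -0.02391; check Q = 302.5
Then remove 0.1803 M of E.
Step 3:
                   E          X          D
  I           0.4901     0.3432      2.863
  C          0.01101    0.03302   -0.02202
  E           0.5011     0.3762      2.841
  solve Keq expr → x = -0.01101; check Q = 302.5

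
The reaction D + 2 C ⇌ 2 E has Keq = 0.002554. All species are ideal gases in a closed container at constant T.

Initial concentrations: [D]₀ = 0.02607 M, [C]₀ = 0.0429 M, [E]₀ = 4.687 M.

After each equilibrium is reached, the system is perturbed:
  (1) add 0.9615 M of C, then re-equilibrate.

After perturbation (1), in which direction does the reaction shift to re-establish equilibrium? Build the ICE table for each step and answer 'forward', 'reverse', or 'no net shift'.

Q₀ = 4.5786e+05 vs Keq = 0.002554 ⇒ Q>K, reverse
Step 1:
                    D           C           E
  I           0.02607      0.0429       4.687
  C             2.178       4.357      -4.357
  E             2.205         4.4      0.3301
  solve Keq expr → x = -2.178; check Q = 0.002554
Then add 0.9615 M of C.
Step 2:
                    D           C           E
  I             2.205       5.361      0.3301
  C           -0.0322     -0.0644      0.0644
  E             2.172       5.297      0.3945
  solve Keq expr → x = 0.0322; check Q = 0.002554

Direction: forward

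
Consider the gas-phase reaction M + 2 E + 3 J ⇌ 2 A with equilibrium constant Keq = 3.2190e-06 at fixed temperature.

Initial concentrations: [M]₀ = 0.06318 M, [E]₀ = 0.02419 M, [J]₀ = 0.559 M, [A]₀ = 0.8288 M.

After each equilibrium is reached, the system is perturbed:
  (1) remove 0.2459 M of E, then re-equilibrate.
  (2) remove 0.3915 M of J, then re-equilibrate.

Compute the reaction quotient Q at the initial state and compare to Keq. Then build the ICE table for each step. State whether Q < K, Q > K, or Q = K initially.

Q₀ = 1.0637e+05; Q > K (proceeds reverse)

Q₀ = 1.0637e+05 vs Keq = 3.2190e-06 ⇒ Q>K, reverse
Step 1:
                    M           E           J           A
  I           0.06318     0.02419       0.559      0.8288
  C            0.4131      0.8263       1.239     -0.8263
  E            0.4763      0.8505       1.798     0.00254
  solve Keq expr → x = -0.4131; check Q = 3.2190e-06
Then remove 0.2459 M of E.
Step 2:
                    M           E           J           A
  I            0.4763      0.6046       1.798     0.00254
  C        3.6490e-04  7.2980e-04    0.001095 -7.2980e-04
  E            0.4767      0.6053       1.799     0.00181
  solve Keq expr → x = -3.6490e-04; check Q = 3.2190e-06
Then remove 0.3915 M of J.
Step 3:
                    M           E           J           A
  I            0.4767      0.6053       1.408     0.00181
  C        2.7731e-04  5.5462e-04  8.3193e-04 -5.5462e-04
  E             0.477      0.6058       1.409    0.001255
  solve Keq expr → x = -2.7731e-04; check Q = 3.2190e-06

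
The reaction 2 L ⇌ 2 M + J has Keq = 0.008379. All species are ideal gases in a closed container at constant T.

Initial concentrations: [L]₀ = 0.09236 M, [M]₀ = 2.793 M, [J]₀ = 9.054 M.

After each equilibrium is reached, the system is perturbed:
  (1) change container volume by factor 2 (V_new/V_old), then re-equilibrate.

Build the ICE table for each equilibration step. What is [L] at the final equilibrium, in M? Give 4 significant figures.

[L]_eq = 1.378 M

Q₀ = 8280 vs Keq = 0.008379 ⇒ Q>K, reverse
Step 1:
                   L          M          J
  Initial    0.09236      2.793      9.054
  Change       2.701     -2.701      -1.35
  Equil        2.793    0.09212      7.704
  solve Keq expr → x = -1.35; check Q = 0.008379
Then change container volume by factor 2 (V_new/V_old).
Step 2:
                   L          M          J
  Initial      1.397    0.04606      3.852
  Change    -0.01816    0.01816   0.009078
  Equil        1.378    0.06422      3.861
  solve Keq expr → x = 0.009078; check Q = 0.008379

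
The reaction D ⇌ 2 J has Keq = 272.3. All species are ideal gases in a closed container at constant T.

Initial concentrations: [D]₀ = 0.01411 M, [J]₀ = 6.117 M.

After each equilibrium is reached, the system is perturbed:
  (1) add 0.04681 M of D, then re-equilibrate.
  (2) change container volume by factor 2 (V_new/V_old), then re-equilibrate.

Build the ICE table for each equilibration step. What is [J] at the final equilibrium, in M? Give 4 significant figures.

Q₀ = 2652 vs Keq = 272.3 ⇒ Q>K, reverse
Step 1:
                  D         J
  init      0.01411     6.117
  Δ          0.1133   -0.2266
  eq         0.1274      5.89
  solve Keq expr → x = -0.1133; check Q = 272.3
Then add 0.04681 M of D.
Step 2:
                  D         J
  init       0.1742      5.89
  Δ        -0.04306   0.08611
  eq         0.1312     5.976
  solve Keq expr → x = 0.04306; check Q = 272.3
Then change container volume by factor 2 (V_new/V_old).
Step 3:
                  D         J
  init      0.06559     2.988
  Δ         -0.0314    0.0628
  eq        0.03419     3.051
  solve Keq expr → x = 0.0314; check Q = 272.3

[J]_eq = 3.051 M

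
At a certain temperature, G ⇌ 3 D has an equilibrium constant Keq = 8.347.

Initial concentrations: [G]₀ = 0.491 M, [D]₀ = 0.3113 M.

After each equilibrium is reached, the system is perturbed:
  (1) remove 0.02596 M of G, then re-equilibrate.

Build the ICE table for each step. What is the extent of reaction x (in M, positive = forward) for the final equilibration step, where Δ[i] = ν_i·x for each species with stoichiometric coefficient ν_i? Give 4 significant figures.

Q₀ = 0.06144 vs Keq = 8.347 ⇒ Q<K, forward
Step 1:
                   G          D
  I            0.491     0.3113
  C          -0.2914     0.8742
  E           0.1996      1.185
  solve Keq expr → x = 0.2914; check Q = 8.347
Then remove 0.02596 M of G.
Step 2:
                   G          D
  I           0.1736      1.185
  C          0.01049   -0.03146
  E           0.1841      1.154
  solve Keq expr → x = -0.01049; check Q = 8.347

x = -0.01049 M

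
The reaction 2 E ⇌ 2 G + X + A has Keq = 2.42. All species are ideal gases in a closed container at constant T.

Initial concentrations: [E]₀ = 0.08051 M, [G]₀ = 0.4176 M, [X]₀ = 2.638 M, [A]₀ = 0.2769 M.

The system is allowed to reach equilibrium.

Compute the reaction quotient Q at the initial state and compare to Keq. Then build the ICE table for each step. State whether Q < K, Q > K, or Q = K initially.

Q₀ = 19.65; Q > K (proceeds reverse)

Q₀ = 19.65 vs Keq = 2.42 ⇒ Q>K, reverse
Step 1:
                   E          G          X          A
  I          0.08051     0.4176      2.638     0.2769
  C          0.08574   -0.08574   -0.04287   -0.04287
  E           0.1663     0.3319      2.595      0.234
  solve Keq expr → x = -0.04287; check Q = 2.42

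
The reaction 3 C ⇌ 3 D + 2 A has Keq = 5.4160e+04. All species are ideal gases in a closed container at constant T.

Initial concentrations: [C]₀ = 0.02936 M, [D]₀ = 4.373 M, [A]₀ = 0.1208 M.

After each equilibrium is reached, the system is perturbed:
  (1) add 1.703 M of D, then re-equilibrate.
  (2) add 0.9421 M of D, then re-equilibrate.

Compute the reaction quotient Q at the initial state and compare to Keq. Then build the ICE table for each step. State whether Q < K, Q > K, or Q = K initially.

Q₀ = 4.8217e+04 vs Keq = 5.4160e+04 ⇒ Q<K, forward
Step 1:
                  C         D         A
  init      0.02936     4.373    0.1208
  Δ       -0.001005  0.001005 6.6989e-04
  eq        0.02836     4.374    0.1215
  solve Keq expr → x = 3.3495e-04; check Q = 5.4160e+04
Then add 1.703 M of D.
Step 2:
                  C         D         A
  init      0.02836     6.077    0.1215
  Δ        0.009586 -0.009586 -0.006391
  eq        0.03794     6.067    0.1151
  solve Keq expr → x = -0.003195; check Q = 5.4160e+04
Then add 0.9421 M of D.
Step 3:
                  C         D         A
  init      0.03794      7.01    0.1151
  Δ        0.005008 -0.005008 -0.003339
  eq        0.04295     7.005    0.1117
  solve Keq expr → x = -0.001669; check Q = 5.4160e+04

Q₀ = 4.8217e+04; Q < K (proceeds forward)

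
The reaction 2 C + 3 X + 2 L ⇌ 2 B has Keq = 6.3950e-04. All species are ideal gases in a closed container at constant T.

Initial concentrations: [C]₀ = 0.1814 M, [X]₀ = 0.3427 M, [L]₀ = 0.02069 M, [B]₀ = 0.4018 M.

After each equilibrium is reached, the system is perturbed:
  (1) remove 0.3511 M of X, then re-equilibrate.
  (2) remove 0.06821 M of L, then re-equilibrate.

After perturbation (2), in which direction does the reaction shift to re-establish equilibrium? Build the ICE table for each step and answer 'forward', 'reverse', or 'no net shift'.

Direction: reverse

Q₀ = 2.8476e+05 vs Keq = 6.3950e-04 ⇒ Q>K, reverse
Step 1:
                   C          X          L          B
  init        0.1814     0.3427    0.02069     0.4018
  Δ           0.3963     0.5944     0.3963    -0.3963
  eq          0.5777     0.9371      0.417   0.005526
  solve Keq expr → x = -0.1981; check Q = 6.3950e-04
Then remove 0.3511 M of X.
Step 2:
                   C          X          L          B
  init        0.5777      0.586      0.417   0.005526
  Δ         0.002733     0.0041   0.002733  -0.002733
  eq          0.5804     0.5901     0.4197   0.002792
  solve Keq expr → x = -0.001367; check Q = 6.3950e-04
Then remove 0.06821 M of L.
Step 3:
                   C          X          L          B
  init        0.5804     0.5901     0.3515   0.002792
  Δ       4.4510e-04 6.6766e-04 4.4510e-04 -4.4510e-04
  eq          0.5809     0.5908     0.3519   0.002347
  solve Keq expr → x = -2.2255e-04; check Q = 6.3950e-04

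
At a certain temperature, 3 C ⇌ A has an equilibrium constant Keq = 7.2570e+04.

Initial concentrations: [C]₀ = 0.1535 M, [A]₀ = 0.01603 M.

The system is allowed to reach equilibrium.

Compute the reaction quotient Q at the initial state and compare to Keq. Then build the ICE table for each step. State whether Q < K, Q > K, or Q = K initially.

Q₀ = 4.432; Q < K (proceeds forward)

Q₀ = 4.432 vs Keq = 7.2570e+04 ⇒ Q<K, forward
Step 1:
                    C           A
  init         0.1535     0.01603
  Δ           -0.1439     0.04797
  eq          0.00959       0.064
  solve Keq expr → x = 0.04797; check Q = 7.2570e+04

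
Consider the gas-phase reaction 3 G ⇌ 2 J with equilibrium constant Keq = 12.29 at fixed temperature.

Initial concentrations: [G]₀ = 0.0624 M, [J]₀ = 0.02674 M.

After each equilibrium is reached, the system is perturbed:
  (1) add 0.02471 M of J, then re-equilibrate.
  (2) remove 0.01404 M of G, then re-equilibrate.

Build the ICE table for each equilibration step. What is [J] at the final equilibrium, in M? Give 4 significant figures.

[J]_eq = 0.04639 M

Q₀ = 2.943 vs Keq = 12.29 ⇒ Q<K, forward
Step 1:
                    G           J
  I            0.0624     0.02674
  C          -0.01469    0.009793
  E           0.04771     0.03653
  solve Keq expr → x = 0.004897; check Q = 12.29
Then add 0.02471 M of J.
Step 2:
                    G           J
  I           0.04771     0.06124
  C           0.01307   -0.008713
  E           0.06078     0.05253
  solve Keq expr → x = -0.004356; check Q = 12.29
Then remove 0.01404 M of G.
Step 3:
                    G           J
  I           0.04674     0.05253
  C          0.009208   -0.006138
  E           0.05595     0.04639
  solve Keq expr → x = -0.003069; check Q = 12.29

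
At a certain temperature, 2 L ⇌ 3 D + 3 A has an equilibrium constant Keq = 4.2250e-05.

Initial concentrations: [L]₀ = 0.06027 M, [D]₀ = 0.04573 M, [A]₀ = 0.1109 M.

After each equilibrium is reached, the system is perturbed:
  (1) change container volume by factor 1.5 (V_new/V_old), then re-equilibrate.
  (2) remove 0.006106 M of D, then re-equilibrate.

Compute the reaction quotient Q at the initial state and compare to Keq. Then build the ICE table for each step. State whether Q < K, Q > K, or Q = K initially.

Q₀ = 3.5908e-05 vs Keq = 4.2250e-05 ⇒ Q<K, forward
Step 1:
                    L           D           A
  init        0.06027     0.04573      0.1109
  Δ       -9.5295e-04    0.001429    0.001429
  eq          0.05932     0.04716      0.1123
  solve Keq expr → x = 4.7647e-04; check Q = 4.2250e-05
Then change container volume by factor 1.5 (V_new/V_old).
Step 2:
                    L           D           A
  init        0.03954     0.03144     0.07489
  Δ         -0.006883     0.01032     0.01032
  eq          0.03266     0.04176     0.08521
  solve Keq expr → x = 0.003442; check Q = 4.2250e-05
Then remove 0.006106 M of D.
Step 3:
                    L           D           A
  init        0.03266     0.03566     0.08521
  Δ         -0.002007    0.003011    0.003011
  eq          0.03065     0.03867     0.08822
  solve Keq expr → x = 0.001004; check Q = 4.2250e-05

Q₀ = 3.5908e-05; Q < K (proceeds forward)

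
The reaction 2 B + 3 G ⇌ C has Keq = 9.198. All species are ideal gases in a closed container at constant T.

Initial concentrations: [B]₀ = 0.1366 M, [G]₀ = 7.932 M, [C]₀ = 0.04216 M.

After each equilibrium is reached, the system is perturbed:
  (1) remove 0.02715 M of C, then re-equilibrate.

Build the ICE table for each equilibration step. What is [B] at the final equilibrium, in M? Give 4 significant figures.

[B]_eq = 0.004367 M

Q₀ = 0.004527 vs Keq = 9.198 ⇒ Q<K, forward
Step 1:
                  B         G         C
  I          0.1366     7.932   0.04216
  C         -0.1316   -0.1973   0.06578
  E        0.005036     7.735    0.1079
  solve Keq expr → x = 0.06578; check Q = 9.198
Then remove 0.02715 M of C.
Step 2:
                  B         G         C
  I        0.005036     7.735   0.08079
  C       -6.6927e-04 -0.001004 3.3463e-04
  E        0.004367     7.734   0.08113
  solve Keq expr → x = 3.3463e-04; check Q = 9.198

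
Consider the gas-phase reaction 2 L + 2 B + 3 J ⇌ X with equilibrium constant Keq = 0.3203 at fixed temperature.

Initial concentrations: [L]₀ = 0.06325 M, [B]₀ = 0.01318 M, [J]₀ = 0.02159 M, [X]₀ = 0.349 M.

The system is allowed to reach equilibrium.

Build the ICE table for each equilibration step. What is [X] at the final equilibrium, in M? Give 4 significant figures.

[X]_eq = 0.04516 M

Q₀ = 4.9902e+10 vs Keq = 0.3203 ⇒ Q>K, reverse
Step 1:
                    L           B           J           X
  I           0.06325     0.01318     0.02159       0.349
  C            0.6077      0.6077      0.9115     -0.3038
  E            0.6709      0.6209      0.9331     0.04516
  solve Keq expr → x = -0.3038; check Q = 0.3203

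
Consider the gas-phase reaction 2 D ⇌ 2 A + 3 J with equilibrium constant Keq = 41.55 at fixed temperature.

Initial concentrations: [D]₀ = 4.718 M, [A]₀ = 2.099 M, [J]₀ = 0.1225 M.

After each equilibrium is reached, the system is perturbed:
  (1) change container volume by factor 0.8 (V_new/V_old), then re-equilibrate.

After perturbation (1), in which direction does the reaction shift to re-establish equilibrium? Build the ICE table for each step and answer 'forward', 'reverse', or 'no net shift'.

Direction: reverse

Q₀ = 3.6385e-04 vs Keq = 41.55 ⇒ Q<K, forward
Step 1:
                  D         A         J
  Initial     4.718     2.099    0.1225
  Change     -1.812     1.812     2.718
  Equil       2.906     3.911     2.841
  solve Keq expr → x = 0.9062; check Q = 41.55
Then change container volume by factor 0.8 (V_new/V_old).
Step 2:
                  D         A         J
  Initial     3.632     4.889     3.551
  Change     0.2906   -0.2906   -0.4359
  Equil       3.923     4.599     3.115
  solve Keq expr → x = -0.1453; check Q = 41.55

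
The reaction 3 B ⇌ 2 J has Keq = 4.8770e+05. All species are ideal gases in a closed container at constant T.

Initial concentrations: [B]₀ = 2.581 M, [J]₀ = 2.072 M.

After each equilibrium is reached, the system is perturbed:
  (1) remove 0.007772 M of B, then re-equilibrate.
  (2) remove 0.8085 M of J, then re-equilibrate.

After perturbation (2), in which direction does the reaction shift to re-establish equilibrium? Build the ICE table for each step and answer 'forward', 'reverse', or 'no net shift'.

Q₀ = 0.2497 vs Keq = 4.8770e+05 ⇒ Q<K, forward
Step 1:
                    B           J
  Initial       2.581       2.072
  Change        -2.55         1.7
  Equil       0.03079       3.772
  solve Keq expr → x = 0.8501; check Q = 4.8770e+05
Then remove 0.007772 M of B.
Step 2:
                    B           J
  Initial     0.02301       3.772
  Change     0.007744   -0.005163
  Equil       0.03076       3.767
  solve Keq expr → x = -0.002581; check Q = 4.8770e+05
Then remove 0.8085 M of J.
Step 3:
                    B           J
  Initial     0.03076       2.958
  Change    -0.004558    0.003038
  Equil        0.0262       2.962
  solve Keq expr → x = 0.001519; check Q = 4.8770e+05

Direction: forward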